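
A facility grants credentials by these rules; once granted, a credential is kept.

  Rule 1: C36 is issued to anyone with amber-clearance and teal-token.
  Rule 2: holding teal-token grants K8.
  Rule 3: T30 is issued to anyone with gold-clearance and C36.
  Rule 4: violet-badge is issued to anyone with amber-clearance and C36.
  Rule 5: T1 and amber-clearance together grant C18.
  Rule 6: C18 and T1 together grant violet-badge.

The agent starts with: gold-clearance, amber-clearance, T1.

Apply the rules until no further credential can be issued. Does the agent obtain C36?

No

C36 would need amber-clearance and teal-token (Rule 1), but teal-token is never granted.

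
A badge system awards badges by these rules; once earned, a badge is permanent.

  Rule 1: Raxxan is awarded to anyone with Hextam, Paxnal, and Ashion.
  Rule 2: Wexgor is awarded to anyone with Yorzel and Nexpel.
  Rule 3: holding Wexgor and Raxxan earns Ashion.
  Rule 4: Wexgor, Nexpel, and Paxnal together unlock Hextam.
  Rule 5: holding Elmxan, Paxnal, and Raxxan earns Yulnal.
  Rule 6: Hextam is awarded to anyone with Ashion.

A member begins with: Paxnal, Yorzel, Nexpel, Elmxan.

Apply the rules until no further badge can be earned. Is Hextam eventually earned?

With Yorzel and Nexpel, Wexgor is earned (Rule 2).
With Wexgor, Nexpel, and Paxnal, Hextam is earned (Rule 4).

Yes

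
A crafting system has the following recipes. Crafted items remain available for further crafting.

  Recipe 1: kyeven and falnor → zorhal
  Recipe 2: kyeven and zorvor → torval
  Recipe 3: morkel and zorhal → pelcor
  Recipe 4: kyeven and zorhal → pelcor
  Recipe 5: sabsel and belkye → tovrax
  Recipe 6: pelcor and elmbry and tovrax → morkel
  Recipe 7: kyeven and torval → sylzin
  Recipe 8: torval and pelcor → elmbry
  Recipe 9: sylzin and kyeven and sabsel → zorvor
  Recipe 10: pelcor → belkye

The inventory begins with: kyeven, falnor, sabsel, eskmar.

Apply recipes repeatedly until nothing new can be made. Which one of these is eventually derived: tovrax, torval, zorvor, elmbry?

tovrax

Using Recipe 1, kyeven and falnor make zorhal.
Using Recipe 4, kyeven and zorhal make pelcor.
pelcor → belkye (Recipe 10).
sabsel and belkye → tovrax (Recipe 5).
zorvor would need sylzin, kyeven, and sabsel (Recipe 9), but sylzin is never obtained. elmbry would need torval and pelcor (Recipe 8), but torval is never obtained. torval would need kyeven and zorvor (Recipe 2), but zorvor is never obtained.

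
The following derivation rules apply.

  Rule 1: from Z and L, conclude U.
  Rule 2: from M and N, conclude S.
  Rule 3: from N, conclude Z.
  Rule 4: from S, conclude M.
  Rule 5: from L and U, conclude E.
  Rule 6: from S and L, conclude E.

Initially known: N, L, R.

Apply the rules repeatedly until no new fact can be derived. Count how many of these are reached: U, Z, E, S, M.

N holds, so Z follows (Rule 3).
From Z and L, Rule 1 gives U.
From L and U, Rule 5 gives E.
U: reached.
Z: reached.
E: reached.
S would need M and N (Rule 2), but M is never established.
M would need S (Rule 4), but S is never established.
Reached: U, Z, and E — 3 of the 5.

3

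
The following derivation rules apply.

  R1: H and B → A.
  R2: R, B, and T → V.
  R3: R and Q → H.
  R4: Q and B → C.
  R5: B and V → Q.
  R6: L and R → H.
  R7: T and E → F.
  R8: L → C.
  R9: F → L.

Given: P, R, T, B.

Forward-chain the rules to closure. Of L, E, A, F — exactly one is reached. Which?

R, B, and T hold, so V follows (R2).
From B and V, R5 gives Q.
R and Q hold, so H follows (R3).
From H and B, R1 gives A.
F would need T and E (R7), but E is never established. No rule produces E, and it is not given. L would need F (R9), but F is never established.

A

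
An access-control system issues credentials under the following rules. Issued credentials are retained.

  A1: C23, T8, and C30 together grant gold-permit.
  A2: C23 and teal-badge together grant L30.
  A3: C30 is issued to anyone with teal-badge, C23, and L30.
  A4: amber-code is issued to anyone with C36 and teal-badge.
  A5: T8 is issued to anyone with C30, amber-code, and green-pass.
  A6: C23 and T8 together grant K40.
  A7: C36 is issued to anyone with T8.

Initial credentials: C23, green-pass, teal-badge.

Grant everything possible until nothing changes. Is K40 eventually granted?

No

K40 would need C23 and T8 (A6), but T8 is never granted.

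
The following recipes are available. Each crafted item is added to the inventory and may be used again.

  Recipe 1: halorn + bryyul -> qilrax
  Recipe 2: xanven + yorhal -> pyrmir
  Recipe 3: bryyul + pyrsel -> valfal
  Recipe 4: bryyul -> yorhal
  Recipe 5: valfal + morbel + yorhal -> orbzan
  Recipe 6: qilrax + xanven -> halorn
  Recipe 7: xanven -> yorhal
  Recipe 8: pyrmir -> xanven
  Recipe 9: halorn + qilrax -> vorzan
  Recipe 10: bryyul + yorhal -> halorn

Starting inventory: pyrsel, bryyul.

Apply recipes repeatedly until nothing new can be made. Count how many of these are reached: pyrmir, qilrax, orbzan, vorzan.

2

Using Recipe 4, bryyul makes yorhal.
Using Recipe 10, bryyul and yorhal make halorn.
halorn + bryyul -> qilrax (Recipe 1).
Using Recipe 9, halorn and qilrax make vorzan.
pyrmir would need xanven and yorhal (Recipe 2), but xanven is never obtained.
qilrax: reached.
orbzan would need valfal, morbel, and yorhal (Recipe 5), but morbel is never obtained.
vorzan: reached.
Reached: qilrax and vorzan — 2 of the 4.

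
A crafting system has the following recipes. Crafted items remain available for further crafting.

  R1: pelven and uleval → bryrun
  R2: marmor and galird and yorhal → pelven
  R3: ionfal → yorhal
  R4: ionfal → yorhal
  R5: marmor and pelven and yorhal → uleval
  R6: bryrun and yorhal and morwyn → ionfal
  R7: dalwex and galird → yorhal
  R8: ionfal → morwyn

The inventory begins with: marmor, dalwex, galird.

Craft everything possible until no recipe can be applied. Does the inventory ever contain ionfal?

ionfal would need bryrun, yorhal, and morwyn (R6), but morwyn is never obtained.

No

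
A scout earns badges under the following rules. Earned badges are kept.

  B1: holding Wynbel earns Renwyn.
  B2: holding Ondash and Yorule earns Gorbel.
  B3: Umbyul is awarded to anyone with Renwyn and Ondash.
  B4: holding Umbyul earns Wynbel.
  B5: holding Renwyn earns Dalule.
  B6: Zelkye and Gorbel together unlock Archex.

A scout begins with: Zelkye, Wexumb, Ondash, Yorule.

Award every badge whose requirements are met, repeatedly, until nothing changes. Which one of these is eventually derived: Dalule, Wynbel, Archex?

With Ondash and Yorule, Gorbel is earned (B2).
With Zelkye and Gorbel, Archex is earned (B6).
Dalule would need Renwyn (B5), but Renwyn is never earned. Wynbel would need Umbyul (B4), but Umbyul is never earned.

Archex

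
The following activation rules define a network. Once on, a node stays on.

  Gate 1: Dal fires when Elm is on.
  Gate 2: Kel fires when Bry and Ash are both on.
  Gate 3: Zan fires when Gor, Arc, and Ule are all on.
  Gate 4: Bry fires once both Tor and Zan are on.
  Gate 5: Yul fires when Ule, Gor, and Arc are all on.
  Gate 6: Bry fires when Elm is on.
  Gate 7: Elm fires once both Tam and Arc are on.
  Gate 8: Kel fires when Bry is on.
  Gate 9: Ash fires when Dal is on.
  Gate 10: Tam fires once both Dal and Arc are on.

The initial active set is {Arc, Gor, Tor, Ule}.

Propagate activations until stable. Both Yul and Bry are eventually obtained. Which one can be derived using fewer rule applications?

Yul: Ule, Gor, and Arc are on, so Yul fires (Gate 5). [1 rule application]
Bry: Gor, Arc, and Ule are on, so Zan fires (Gate 3). Gate 4: Tor and Zan on → Bry on. [2 rule applications]
Yul needs fewer.

Yul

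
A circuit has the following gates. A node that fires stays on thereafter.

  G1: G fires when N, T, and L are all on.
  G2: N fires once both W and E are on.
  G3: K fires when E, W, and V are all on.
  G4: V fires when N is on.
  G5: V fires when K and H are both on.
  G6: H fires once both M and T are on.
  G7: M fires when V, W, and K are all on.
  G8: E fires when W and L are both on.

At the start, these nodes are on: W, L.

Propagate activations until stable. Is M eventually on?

G8: W and L on → E on.
G2: W and E on → N on.
G4: N on → V on.
E, W, and V are on, so K fires (G3).
V, W, and K are on, so M fires (G7).

Yes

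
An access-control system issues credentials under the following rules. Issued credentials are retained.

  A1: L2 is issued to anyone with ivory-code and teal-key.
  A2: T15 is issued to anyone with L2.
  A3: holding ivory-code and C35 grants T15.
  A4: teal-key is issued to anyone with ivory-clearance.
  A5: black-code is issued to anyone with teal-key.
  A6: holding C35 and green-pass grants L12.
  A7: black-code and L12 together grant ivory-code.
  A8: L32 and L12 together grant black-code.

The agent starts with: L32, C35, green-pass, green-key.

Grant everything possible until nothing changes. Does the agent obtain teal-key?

teal-key would need ivory-clearance (A4), but ivory-clearance is never granted.

No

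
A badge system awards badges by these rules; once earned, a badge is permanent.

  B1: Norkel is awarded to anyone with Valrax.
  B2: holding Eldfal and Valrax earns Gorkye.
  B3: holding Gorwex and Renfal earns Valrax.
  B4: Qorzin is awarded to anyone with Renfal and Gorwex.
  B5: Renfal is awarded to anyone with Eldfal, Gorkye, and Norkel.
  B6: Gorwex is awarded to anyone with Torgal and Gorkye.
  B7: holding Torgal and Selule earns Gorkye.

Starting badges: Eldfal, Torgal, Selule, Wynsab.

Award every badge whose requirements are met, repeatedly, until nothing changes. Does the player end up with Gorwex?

With Torgal and Selule, Gorkye is earned (B7).
With Torgal and Gorkye, Gorwex is earned (B6).

Yes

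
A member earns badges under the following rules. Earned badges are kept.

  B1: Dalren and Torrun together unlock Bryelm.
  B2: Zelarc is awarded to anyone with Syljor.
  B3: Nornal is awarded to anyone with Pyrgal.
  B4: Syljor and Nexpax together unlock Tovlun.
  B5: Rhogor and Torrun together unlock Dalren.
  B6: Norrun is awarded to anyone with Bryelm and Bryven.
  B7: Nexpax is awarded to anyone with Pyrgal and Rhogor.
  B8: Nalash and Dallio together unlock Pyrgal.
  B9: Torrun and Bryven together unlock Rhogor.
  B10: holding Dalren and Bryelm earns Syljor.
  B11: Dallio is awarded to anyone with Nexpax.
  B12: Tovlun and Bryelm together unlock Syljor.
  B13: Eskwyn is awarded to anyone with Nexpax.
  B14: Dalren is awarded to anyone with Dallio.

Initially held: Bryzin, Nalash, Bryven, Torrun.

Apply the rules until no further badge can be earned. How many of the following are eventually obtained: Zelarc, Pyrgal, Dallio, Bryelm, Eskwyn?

2

With Torrun and Bryven, Rhogor is earned (B9).
With Rhogor and Torrun, Dalren is earned (B5).
With Dalren and Torrun, Bryelm is earned (B1).
With Dalren and Bryelm, Syljor is earned (B10).
With Syljor, Zelarc is earned (B2).
Zelarc: reached.
Pyrgal would need Nalash and Dallio (B8), but Dallio is never earned.
Dallio would need Nexpax (B11), but Nexpax is never earned.
Bryelm: reached.
Eskwyn would need Nexpax (B13), but Nexpax is never earned.
Reached: Zelarc and Bryelm — 2 of the 5.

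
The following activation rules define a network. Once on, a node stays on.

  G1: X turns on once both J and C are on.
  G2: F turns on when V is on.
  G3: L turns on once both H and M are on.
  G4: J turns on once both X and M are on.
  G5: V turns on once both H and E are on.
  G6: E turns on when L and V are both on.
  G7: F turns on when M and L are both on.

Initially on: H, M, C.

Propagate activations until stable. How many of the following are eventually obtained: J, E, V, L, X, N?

H and M are on, so L turns on (G3).
J would need X and M (G4), but X never turns on.
E would need L and V (G6), but V never turns on.
V would need H and E (G5), but E never turns on.
L: reached.
X would need J and C (G1), but J never turns on.
No rule produces N, and it is not given.
Reached: L — 1 of the 6.

1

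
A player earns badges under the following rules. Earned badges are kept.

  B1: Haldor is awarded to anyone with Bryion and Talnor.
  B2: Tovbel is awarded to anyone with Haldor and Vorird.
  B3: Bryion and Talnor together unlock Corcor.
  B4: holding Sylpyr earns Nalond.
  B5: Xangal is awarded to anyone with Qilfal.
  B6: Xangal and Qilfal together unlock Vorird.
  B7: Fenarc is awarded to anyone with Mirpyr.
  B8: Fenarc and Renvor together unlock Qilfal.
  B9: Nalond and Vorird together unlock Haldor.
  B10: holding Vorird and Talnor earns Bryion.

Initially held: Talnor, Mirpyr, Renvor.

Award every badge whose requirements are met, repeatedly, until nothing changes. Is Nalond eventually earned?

No

Nalond would need Sylpyr (B4), but Sylpyr is never earned.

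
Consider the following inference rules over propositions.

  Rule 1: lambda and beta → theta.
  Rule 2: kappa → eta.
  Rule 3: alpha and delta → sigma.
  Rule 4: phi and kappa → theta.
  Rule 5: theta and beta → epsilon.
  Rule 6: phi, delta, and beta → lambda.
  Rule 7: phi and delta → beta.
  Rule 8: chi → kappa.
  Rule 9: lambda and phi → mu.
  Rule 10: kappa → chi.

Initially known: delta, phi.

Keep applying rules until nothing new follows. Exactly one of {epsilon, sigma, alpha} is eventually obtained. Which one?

epsilon

phi and delta hold, so beta follows (Rule 7).
From phi, delta, and beta, Rule 6 gives lambda.
lambda and beta hold, so theta follows (Rule 1).
From theta and beta, Rule 5 gives epsilon.
No rule produces alpha, and it is not given. sigma would need alpha and delta (Rule 3), but alpha is never established.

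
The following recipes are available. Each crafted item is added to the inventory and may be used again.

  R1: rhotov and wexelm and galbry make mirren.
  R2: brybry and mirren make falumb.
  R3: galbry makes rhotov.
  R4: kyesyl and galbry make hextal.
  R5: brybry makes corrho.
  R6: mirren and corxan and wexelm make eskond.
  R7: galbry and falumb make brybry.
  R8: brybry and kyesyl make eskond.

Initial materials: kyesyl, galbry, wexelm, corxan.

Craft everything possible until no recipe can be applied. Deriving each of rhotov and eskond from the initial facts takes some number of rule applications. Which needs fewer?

rhotov

rhotov: Using R3, galbry makes rhotov. [1 rule application]
eskond: galbry → rhotov (R3). Using R1, rhotov, wexelm, and galbry make mirren. mirren and corxan and wexelm → eskond (R6). [3 rule applications]
rhotov needs fewer.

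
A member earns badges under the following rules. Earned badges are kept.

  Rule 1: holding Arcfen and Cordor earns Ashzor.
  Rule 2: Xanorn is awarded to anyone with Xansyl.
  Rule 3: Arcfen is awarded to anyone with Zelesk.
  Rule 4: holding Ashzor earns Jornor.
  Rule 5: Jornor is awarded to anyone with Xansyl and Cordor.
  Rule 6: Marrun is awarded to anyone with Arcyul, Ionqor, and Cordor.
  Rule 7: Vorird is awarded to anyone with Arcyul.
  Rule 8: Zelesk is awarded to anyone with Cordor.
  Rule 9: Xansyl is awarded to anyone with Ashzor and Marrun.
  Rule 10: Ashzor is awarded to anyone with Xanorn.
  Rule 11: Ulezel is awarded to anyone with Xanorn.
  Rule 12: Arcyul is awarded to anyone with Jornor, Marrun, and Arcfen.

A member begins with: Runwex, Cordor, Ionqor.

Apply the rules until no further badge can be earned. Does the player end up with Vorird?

No

Vorird would need Arcyul (Rule 7), but Arcyul is never earned.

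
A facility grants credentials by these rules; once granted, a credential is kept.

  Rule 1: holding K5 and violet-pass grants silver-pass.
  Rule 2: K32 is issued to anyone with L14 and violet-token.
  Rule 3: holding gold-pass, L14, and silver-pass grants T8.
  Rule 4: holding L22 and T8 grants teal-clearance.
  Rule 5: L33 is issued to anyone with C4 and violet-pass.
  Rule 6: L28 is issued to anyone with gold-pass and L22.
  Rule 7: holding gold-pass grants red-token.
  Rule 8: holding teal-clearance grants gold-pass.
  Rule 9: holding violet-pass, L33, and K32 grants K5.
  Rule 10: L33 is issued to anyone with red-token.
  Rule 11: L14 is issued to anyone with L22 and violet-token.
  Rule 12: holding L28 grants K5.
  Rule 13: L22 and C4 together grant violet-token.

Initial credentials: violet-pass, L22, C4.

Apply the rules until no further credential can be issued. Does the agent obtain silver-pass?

Yes

Holding L22 and C4 grants violet-token (Rule 13).
Holding C4 and violet-pass grants L33 (Rule 5).
Holding L22 and violet-token grants L14 (Rule 11).
Holding L14 and violet-token grants K32 (Rule 2).
Holding violet-pass, L33, and K32 grants K5 (Rule 9).
Holding K5 and violet-pass grants silver-pass (Rule 1).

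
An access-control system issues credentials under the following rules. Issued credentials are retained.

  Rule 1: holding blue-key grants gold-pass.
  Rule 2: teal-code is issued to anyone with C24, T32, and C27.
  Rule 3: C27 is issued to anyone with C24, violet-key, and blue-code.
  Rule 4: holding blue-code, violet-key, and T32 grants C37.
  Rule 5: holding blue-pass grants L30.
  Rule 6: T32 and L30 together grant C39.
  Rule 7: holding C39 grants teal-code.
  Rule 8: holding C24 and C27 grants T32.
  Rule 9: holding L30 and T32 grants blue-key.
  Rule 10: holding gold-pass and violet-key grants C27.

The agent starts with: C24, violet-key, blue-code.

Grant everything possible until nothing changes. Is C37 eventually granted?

Holding C24, violet-key, and blue-code grants C27 (Rule 3).
Holding C24 and C27 grants T32 (Rule 8).
Holding blue-code, violet-key, and T32 grants C37 (Rule 4).

Yes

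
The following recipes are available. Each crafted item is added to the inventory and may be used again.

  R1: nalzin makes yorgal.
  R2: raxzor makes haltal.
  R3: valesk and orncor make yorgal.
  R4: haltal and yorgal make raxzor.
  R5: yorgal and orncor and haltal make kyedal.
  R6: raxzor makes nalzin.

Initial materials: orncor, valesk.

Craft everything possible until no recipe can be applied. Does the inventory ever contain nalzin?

nalzin would need raxzor (R6), but raxzor is never obtained.

No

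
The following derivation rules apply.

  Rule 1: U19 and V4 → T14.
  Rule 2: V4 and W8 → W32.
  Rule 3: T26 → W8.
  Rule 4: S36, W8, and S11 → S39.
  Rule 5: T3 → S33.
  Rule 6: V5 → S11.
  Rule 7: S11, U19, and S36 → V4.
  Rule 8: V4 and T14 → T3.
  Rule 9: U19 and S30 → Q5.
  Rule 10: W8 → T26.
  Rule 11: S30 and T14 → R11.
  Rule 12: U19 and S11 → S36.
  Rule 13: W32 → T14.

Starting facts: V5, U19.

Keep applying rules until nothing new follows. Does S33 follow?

From V5, Rule 6 gives S11.
From U19 and S11, Rule 12 gives S36.
From S11, U19, and S36, Rule 7 gives V4.
From U19 and V4, Rule 1 gives T14.
From V4 and T14, Rule 8 gives T3.
From T3, Rule 5 gives S33.

Yes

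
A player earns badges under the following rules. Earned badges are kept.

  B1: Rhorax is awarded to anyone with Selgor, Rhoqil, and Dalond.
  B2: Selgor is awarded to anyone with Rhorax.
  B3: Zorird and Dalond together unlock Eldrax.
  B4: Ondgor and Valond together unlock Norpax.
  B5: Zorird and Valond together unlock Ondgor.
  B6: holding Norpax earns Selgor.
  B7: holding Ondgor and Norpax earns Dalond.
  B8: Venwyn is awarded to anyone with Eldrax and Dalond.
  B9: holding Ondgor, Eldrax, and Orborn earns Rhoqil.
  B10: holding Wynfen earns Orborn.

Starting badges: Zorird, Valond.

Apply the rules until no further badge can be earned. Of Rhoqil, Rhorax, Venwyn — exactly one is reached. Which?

Venwyn

With Zorird and Valond, Ondgor is earned (B5).
With Ondgor and Valond, Norpax is earned (B4).
With Ondgor and Norpax, Dalond is earned (B7).
With Zorird and Dalond, Eldrax is earned (B3).
With Eldrax and Dalond, Venwyn is earned (B8).
Rhoqil would need Ondgor, Eldrax, and Orborn (B9), but Orborn is never earned. Rhorax would need Selgor, Rhoqil, and Dalond (B1), but Rhoqil is never earned.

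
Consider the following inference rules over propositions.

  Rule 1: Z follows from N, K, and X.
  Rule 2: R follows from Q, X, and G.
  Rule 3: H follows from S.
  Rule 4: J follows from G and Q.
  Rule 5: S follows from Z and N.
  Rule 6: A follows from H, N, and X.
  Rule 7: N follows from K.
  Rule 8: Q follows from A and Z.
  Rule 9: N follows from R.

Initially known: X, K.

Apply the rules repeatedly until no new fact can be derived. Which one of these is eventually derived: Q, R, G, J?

Q

K holds, so N follows (Rule 7).
N, K, and X hold, so Z follows (Rule 1).
Z and N hold, so S follows (Rule 5).
From S, Rule 3 gives H.
From H, N, and X, Rule 6 gives A.
A and Z hold, so Q follows (Rule 8).
R would need Q, X, and G (Rule 2), but G is never established. J would need G and Q (Rule 4), but G is never established. No rule produces G, and it is not given.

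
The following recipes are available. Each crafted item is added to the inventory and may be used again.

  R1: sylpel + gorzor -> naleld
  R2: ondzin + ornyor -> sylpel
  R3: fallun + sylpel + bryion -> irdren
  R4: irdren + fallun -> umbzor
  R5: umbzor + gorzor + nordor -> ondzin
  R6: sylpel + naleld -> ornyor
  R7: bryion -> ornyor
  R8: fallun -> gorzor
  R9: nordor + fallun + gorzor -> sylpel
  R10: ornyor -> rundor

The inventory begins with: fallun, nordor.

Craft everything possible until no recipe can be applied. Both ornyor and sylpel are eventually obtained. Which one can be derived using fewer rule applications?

sylpel: Using R8, fallun makes gorzor. nordor + fallun + gorzor -> sylpel (R9). [2 rule applications]
ornyor: Using R8, fallun makes gorzor. nordor + fallun + gorzor -> sylpel (R9). sylpel + gorzor -> naleld (R1). sylpel + naleld -> ornyor (R6). [4 rule applications]
sylpel needs fewer.

sylpel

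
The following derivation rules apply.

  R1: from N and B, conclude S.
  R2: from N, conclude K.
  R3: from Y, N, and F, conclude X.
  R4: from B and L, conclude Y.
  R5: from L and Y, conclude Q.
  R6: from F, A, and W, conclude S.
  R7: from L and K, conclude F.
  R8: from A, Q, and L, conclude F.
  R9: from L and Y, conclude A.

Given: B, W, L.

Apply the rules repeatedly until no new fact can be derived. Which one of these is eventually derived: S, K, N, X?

S

From B and L, R4 gives Y.
L and Y hold, so A follows (R9).
L and Y hold, so Q follows (R5).
A, Q, and L hold, so F follows (R8).
From F, A, and W, R6 gives S.
K would need N (R2), but N is never established. No rule produces N, and it is not given. X would need Y, N, and F (R3), but N is never established.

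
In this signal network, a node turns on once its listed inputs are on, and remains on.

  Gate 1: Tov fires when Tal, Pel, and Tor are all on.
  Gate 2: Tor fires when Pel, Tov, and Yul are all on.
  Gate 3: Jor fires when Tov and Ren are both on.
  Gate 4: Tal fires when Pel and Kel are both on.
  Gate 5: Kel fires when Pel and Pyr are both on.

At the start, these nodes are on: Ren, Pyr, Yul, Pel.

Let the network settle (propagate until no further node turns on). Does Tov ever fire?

Tov would need Tal, Pel, and Tor (Gate 1), but Tor never turns on.

No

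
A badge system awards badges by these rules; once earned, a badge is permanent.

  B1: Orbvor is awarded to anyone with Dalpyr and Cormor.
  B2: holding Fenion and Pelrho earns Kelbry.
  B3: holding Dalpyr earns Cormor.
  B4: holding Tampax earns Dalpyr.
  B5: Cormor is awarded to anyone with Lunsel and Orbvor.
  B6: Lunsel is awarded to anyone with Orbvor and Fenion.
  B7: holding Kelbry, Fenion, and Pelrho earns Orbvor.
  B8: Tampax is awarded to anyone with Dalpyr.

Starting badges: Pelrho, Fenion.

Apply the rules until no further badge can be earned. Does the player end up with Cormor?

With Fenion and Pelrho, Kelbry is earned (B2).
With Kelbry, Fenion, and Pelrho, Orbvor is earned (B7).
With Orbvor and Fenion, Lunsel is earned (B6).
With Lunsel and Orbvor, Cormor is earned (B5).

Yes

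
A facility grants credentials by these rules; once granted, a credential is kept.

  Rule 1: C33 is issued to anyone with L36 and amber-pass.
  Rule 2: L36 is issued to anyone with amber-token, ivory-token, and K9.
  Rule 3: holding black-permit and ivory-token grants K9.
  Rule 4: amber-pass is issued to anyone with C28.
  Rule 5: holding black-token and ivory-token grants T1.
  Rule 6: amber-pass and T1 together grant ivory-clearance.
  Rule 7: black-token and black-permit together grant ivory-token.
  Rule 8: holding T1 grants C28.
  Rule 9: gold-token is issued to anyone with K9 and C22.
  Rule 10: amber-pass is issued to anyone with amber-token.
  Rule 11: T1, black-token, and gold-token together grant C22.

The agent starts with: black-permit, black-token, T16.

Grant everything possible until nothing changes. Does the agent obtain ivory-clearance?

Yes

Holding black-token and black-permit grants ivory-token (Rule 7).
Holding black-token and ivory-token grants T1 (Rule 5).
Holding T1 grants C28 (Rule 8).
Holding C28 grants amber-pass (Rule 4).
Holding amber-pass and T1 grants ivory-clearance (Rule 6).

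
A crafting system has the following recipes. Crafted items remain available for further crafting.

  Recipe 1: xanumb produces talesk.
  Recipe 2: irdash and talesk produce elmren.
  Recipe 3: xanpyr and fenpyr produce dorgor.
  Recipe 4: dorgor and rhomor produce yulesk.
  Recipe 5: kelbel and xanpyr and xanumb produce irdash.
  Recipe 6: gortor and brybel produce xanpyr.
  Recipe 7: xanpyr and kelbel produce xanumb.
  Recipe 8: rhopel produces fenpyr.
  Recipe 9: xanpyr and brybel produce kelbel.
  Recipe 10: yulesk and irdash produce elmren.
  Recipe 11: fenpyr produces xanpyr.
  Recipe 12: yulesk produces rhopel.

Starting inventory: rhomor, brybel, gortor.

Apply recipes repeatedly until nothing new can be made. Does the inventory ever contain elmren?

Yes

gortor and brybel → xanpyr (Recipe 6).
xanpyr and brybel → kelbel (Recipe 9).
xanpyr and kelbel → xanumb (Recipe 7).
kelbel and xanpyr and xanumb → irdash (Recipe 5).
xanumb → talesk (Recipe 1).
irdash and talesk → elmren (Recipe 2).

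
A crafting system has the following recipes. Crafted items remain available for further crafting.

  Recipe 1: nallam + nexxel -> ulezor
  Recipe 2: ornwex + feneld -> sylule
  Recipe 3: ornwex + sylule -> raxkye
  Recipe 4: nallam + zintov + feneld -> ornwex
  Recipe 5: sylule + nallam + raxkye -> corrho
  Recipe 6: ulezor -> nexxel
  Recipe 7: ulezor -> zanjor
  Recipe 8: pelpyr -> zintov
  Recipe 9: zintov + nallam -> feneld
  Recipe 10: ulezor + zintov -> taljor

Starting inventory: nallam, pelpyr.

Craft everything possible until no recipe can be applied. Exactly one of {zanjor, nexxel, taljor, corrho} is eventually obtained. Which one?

corrho

Using Recipe 8, pelpyr makes zintov.
Using Recipe 9, zintov and nallam make feneld.
Using Recipe 4, nallam, zintov, and feneld make ornwex.
Using Recipe 2, ornwex and feneld make sylule.
ornwex + sylule -> raxkye (Recipe 3).
Using Recipe 5, sylule, nallam, and raxkye make corrho.
nexxel would need ulezor (Recipe 6), but ulezor is never obtained. taljor would need ulezor and zintov (Recipe 10), but ulezor is never obtained. zanjor would need ulezor (Recipe 7), but ulezor is never obtained.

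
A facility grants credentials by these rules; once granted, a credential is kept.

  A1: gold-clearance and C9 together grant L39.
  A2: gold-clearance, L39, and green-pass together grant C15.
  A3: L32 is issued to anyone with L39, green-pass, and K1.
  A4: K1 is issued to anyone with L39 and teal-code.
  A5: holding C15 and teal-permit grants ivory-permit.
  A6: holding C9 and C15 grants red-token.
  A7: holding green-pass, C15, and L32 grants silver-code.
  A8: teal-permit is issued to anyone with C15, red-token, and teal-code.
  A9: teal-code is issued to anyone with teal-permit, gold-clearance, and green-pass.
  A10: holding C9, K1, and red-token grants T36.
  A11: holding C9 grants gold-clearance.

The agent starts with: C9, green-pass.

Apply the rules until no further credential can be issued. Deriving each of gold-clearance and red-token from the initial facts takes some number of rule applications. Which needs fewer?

gold-clearance

gold-clearance: Holding C9 grants gold-clearance (A11). [1 rule application]
red-token: Holding C9 grants gold-clearance (A11). Holding gold-clearance and C9 grants L39 (A1). Holding gold-clearance, L39, and green-pass grants C15 (A2). Holding C9 and C15 grants red-token (A6). [4 rule applications]
gold-clearance needs fewer.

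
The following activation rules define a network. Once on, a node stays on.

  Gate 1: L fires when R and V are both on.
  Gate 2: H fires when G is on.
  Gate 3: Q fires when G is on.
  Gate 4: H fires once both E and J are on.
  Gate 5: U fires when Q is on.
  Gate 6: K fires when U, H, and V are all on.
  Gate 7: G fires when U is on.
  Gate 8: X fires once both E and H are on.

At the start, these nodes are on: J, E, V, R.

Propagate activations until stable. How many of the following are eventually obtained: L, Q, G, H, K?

R and V are on, so L fires (Gate 1).
E and J are on, so H fires (Gate 4).
L: reached.
Q would need G (Gate 3), but G never turns on.
G would need U (Gate 7), but U never turns on.
H: reached.
K would need U, H, and V (Gate 6), but U never turns on.
Reached: L and H — 2 of the 5.

2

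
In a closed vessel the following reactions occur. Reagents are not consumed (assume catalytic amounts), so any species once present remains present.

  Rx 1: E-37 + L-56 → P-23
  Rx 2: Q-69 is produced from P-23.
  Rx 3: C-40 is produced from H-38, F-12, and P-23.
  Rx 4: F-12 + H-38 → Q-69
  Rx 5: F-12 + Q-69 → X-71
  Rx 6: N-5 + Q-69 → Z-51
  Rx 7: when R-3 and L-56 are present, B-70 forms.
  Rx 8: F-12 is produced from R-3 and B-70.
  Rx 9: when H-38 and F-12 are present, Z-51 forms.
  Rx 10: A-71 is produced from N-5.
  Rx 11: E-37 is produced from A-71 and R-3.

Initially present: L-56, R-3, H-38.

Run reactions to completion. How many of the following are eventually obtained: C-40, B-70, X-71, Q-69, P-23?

3

R-3 and L-56 present → B-70 forms (Rx 7).
R-3 and B-70 present → F-12 forms (Rx 8).
F-12 and H-38 present → Q-69 forms (Rx 4).
F-12 and Q-69 present → X-71 forms (Rx 5).
C-40 would need H-38, F-12, and P-23 (Rx 3), but P-23 never forms.
B-70: reached.
X-71: reached.
Q-69: reached.
P-23 would need E-37 and L-56 (Rx 1), but E-37 never forms.
Reached: B-70, X-71, and Q-69 — 3 of the 5.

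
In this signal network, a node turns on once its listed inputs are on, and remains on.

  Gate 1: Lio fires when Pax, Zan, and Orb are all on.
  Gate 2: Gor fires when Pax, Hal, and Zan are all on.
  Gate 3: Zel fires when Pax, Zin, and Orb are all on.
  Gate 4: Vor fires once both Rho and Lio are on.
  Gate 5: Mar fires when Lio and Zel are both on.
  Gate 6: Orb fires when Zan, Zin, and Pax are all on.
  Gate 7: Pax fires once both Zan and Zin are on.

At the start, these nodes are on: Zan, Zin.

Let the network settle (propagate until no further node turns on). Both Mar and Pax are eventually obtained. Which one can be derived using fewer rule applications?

Pax: Gate 7: Zan and Zin on → Pax on. [1 rule application]
Mar: Zan and Zin are on, so Pax fires (Gate 7). Zan, Zin, and Pax are on, so Orb fires (Gate 6). Gate 1: Pax, Zan, and Orb on → Lio on. Pax, Zin, and Orb are on, so Zel fires (Gate 3). Gate 5: Lio and Zel on → Mar on. [5 rule applications]
Pax needs fewer.

Pax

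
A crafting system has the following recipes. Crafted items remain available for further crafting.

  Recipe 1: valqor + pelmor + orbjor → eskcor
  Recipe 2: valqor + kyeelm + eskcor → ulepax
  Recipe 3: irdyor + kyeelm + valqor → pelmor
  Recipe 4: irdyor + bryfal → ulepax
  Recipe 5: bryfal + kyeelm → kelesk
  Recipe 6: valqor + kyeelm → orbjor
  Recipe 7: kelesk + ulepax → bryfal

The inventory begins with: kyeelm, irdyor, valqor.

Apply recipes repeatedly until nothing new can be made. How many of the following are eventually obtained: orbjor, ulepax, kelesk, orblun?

irdyor + kyeelm + valqor → pelmor (Recipe 3).
valqor + kyeelm → orbjor (Recipe 6).
valqor + pelmor + orbjor → eskcor (Recipe 1).
Using Recipe 2, valqor, kyeelm, and eskcor make ulepax.
orbjor: reached.
ulepax: reached.
kelesk would need bryfal and kyeelm (Recipe 5), but bryfal is never obtained.
No rule produces orblun, and it is not given.
Reached: orbjor and ulepax — 2 of the 4.

2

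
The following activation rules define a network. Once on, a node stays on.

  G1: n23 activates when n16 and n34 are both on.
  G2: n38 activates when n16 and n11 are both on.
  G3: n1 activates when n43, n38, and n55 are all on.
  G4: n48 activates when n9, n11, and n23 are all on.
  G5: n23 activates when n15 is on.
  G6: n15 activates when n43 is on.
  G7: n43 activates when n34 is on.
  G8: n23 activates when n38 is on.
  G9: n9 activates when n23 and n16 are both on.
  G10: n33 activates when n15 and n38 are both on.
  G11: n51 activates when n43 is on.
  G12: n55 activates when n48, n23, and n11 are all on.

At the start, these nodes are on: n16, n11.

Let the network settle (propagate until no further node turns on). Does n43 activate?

No

n43 would need n34 (G7), but n34 never turns on.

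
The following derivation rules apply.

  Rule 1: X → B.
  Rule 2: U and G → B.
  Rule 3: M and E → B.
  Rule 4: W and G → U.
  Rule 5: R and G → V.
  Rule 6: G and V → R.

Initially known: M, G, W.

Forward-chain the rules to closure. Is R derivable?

R would need G and V (Rule 6), but V is never established.

No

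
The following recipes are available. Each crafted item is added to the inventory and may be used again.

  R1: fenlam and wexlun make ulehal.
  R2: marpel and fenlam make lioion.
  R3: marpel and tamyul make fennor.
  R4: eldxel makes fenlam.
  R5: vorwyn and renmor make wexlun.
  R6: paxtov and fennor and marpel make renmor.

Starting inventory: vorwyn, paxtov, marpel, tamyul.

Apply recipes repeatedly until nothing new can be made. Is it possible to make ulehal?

ulehal would need fenlam and wexlun (R1), but fenlam is never obtained.

No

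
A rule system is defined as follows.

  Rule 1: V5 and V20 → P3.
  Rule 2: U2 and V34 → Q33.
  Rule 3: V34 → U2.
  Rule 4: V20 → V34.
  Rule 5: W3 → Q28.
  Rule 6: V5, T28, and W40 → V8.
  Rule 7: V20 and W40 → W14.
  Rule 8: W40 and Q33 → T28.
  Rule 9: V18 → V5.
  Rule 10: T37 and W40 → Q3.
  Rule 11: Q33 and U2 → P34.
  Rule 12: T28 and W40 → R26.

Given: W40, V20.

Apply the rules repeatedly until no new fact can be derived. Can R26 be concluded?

Yes

From V20, Rule 4 gives V34.
V34 holds, so U2 follows (Rule 3).
From U2 and V34, Rule 2 gives Q33.
From W40 and Q33, Rule 8 gives T28.
T28 and W40 hold, so R26 follows (Rule 12).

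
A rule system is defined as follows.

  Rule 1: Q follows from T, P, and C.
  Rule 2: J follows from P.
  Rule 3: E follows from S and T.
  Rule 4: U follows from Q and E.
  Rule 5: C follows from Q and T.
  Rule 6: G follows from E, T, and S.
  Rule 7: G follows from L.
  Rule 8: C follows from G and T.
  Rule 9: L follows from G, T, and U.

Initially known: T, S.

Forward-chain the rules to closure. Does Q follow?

No

Q would need T, P, and C (Rule 1), but P is never established.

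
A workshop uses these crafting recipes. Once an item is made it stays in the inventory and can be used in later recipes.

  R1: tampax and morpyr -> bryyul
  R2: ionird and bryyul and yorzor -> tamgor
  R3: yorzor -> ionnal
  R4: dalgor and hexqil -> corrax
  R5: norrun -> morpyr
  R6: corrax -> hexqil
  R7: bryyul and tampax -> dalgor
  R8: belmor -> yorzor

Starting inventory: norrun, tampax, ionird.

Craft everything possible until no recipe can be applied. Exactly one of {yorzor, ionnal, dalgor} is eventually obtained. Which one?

dalgor

Using R5, norrun makes morpyr.
tampax and morpyr -> bryyul (R1).
Using R7, bryyul and tampax make dalgor.
ionnal would need yorzor (R3), but yorzor is never obtained. yorzor would need belmor (R8), but belmor is never obtained.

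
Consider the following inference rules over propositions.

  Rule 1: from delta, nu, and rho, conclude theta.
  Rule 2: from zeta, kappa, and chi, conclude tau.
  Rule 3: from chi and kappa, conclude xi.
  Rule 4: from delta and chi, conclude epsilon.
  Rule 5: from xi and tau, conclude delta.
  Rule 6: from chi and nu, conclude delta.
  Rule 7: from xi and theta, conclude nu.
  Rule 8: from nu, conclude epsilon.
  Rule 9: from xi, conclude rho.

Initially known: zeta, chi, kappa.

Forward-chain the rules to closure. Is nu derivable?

No

nu would need xi and theta (Rule 7), but theta is never established.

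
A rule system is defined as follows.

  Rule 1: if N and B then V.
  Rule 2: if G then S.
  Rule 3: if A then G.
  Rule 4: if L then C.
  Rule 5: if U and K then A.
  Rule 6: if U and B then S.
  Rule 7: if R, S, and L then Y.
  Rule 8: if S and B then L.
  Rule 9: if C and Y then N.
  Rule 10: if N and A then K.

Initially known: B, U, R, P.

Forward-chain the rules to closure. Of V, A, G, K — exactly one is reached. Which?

V

U and B hold, so S follows (Rule 6).
S and B hold, so L follows (Rule 8).
L holds, so C follows (Rule 4).
R, S, and L hold, so Y follows (Rule 7).
From C and Y, Rule 9 gives N.
N and B hold, so V follows (Rule 1).
G would need A (Rule 3), but A is never established. K would need N and A (Rule 10), but A is never established. A would need U and K (Rule 5), but K is never established.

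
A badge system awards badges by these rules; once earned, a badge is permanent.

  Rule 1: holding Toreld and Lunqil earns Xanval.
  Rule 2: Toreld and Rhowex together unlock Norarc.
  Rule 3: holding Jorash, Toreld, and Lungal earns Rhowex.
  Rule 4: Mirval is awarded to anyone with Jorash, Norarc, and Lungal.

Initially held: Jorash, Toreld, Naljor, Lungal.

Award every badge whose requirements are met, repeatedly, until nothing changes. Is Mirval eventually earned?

With Jorash, Toreld, and Lungal, Rhowex is earned (Rule 3).
With Toreld and Rhowex, Norarc is earned (Rule 2).
With Jorash, Norarc, and Lungal, Mirval is earned (Rule 4).

Yes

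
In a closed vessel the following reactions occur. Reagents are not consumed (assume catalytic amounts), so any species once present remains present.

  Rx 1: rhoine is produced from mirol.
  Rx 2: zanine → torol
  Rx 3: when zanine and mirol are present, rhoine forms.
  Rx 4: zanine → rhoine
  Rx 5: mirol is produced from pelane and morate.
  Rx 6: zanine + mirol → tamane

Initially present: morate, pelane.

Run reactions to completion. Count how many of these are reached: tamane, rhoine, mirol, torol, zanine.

pelane and morate present → mirol forms (Rx 5).
mirol present → rhoine forms (Rx 1).
tamane would need zanine and mirol (Rx 6), but zanine never forms.
rhoine: reached.
mirol: reached.
torol would need zanine (Rx 2), but zanine never forms.
No rule produces zanine, and it is not given.
Reached: rhoine and mirol — 2 of the 5.

2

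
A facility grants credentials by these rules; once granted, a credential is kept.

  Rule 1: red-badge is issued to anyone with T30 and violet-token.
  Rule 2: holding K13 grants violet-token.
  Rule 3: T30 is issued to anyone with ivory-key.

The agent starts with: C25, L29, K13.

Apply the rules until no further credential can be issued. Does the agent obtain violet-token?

Yes

Holding K13 grants violet-token (Rule 2).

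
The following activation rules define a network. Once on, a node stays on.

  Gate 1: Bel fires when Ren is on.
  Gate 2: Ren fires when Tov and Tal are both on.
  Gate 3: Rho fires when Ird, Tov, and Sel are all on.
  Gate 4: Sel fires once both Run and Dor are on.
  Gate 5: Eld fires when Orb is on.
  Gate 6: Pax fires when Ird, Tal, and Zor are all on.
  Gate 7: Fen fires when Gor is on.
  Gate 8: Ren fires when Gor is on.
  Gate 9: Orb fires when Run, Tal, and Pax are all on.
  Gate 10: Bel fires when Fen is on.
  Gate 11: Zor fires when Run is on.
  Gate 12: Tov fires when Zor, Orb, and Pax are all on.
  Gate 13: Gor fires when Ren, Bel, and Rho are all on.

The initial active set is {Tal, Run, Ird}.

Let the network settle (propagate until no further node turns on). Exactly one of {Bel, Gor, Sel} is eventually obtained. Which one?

Gate 11: Run on → Zor on.
Ird, Tal, and Zor are on, so Pax fires (Gate 6).
Run, Tal, and Pax are on, so Orb fires (Gate 9).
Gate 12: Zor, Orb, and Pax on → Tov on.
Tov and Tal are on, so Ren fires (Gate 2).
Ren is on, so Bel fires (Gate 1).
Gor would need Ren, Bel, and Rho (Gate 13), but Rho never turns on. Sel would need Run and Dor (Gate 4), but Dor never turns on.

Bel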